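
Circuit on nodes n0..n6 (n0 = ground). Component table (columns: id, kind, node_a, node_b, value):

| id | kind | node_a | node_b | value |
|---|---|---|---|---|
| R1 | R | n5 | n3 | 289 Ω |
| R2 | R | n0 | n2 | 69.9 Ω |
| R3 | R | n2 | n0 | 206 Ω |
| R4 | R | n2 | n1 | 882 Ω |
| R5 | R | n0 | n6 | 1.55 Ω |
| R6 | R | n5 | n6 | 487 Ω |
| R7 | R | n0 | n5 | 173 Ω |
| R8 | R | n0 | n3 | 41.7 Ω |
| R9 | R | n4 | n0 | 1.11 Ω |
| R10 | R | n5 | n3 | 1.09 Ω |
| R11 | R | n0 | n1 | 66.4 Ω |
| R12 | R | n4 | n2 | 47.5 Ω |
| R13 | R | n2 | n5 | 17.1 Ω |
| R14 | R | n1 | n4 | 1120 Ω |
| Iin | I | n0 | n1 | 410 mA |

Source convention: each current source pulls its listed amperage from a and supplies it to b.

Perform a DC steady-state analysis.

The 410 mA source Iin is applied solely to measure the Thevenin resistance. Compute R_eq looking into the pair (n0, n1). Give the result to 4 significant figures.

R_eq = 58.60 Ω

Element admittances at DC:
  Y(R1) = 0.003460 S between n5,n3
  Y(R2) = 0.01431 S between n0,n2
  Y(R3) = 0.004854 S between n2,n0
  Y(R4) = 0.001134 S between n2,n1
  Y(R5) = 0.6452 S between n0,n6
  Y(R6) = 0.002053 S between n5,n6
  Y(R7) = 0.005780 S between n0,n5
  Y(R8) = 0.02398 S between n0,n3
  Y(R9) = 0.9009 S between n4,n0
  Y(R10) = 0.9174 S between n5,n3
  Y(R11) = 0.01506 S between n0,n1
  Y(R12) = 0.02105 S between n4,n2
  Y(R13) = 0.05848 S between n2,n5
  Y(R14) = 0.0008929 S between n1,n4
  Iin: injects 0.41 A into n1 (from n0)
Assemble and solve the 6×6 MNA system:
  V(n1)=24.03  V(n2)=0.4530  V(n3)=0.2879  V(n4)=0.03358  V(n5)=0.2954  V(n6)=0.0009373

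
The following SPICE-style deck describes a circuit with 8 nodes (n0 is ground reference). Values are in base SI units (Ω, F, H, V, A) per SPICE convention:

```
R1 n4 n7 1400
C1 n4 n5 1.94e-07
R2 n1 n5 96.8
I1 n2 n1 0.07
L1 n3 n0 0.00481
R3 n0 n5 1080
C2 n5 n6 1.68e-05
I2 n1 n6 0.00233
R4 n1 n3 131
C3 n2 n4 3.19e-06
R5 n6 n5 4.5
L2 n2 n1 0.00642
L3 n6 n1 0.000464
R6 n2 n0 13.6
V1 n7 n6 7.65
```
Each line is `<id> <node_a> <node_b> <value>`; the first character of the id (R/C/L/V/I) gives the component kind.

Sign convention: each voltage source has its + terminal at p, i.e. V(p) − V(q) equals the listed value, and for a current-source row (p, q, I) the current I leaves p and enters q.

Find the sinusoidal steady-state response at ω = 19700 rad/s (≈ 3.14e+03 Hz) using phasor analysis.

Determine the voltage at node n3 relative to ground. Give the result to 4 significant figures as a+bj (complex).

Element admittances at ω=19700 rad/s:
  Y(R1) = 0.0007143+0.000j S between n4,n7
  Y(C1) = 0.000+0.003822j S between n4,n5
  Y(R2) = 0.01033+0.000j S between n1,n5
  I1: injects 0.07 A into n1 (from n2)
  Y(L1) = 0.000-0.01055j S between n3,n0
  Y(R3) = 0.0009259+0.000j S between n0,n5
  Y(C2) = 0.000+0.3310j S between n5,n6
  I2: injects 0.00233 A into n6 (from n1)
  Y(R4) = 0.007634+0.000j S between n1,n3
  Y(C3) = 0.000+0.06284j S between n2,n4
  Y(R5) = 0.2222+0.000j S between n6,n5
  Y(L2) = 0.000-0.007907j S between n2,n1
  Y(L3) = 0.000-0.1094j S between n6,n1
  Y(R6) = 0.07353+0.000j S between n2,n0
  V1: constraint V(n7)−V(n6) = 7.65
Assemble and solve the 8×8 MNA system:
  V(n1)=3.822+4.823j  V(n2)=-0.5489-0.2011j  V(n3)=-0.9776+3.472j  V(n4)=-0.2343-0.04059j  V(n5)=4.019+4.828j  V(n6)=4.044+4.884j  V(n7)=11.69+4.884j
  i(V1)=-0.008520-0.003518j

-0.9776+3.472j V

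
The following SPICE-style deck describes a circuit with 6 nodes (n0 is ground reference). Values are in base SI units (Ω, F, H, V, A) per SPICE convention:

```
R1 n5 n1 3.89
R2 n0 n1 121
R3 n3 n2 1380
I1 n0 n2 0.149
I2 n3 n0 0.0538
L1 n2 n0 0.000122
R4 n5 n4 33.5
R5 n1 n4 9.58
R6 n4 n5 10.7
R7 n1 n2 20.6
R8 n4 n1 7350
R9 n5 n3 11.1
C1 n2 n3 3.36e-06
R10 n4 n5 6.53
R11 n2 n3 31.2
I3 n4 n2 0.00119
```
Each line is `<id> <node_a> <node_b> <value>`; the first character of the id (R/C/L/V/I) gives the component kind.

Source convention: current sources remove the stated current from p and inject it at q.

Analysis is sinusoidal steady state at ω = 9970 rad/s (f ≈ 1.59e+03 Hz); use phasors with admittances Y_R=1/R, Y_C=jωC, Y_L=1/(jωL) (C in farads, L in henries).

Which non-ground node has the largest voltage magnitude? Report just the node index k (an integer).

3

Element admittances at ω=9970 rad/s:
  Y(R1) = 0.2571+0.000j S between n5,n1
  Y(R2) = 0.008264+0.000j S between n0,n1
  Y(R3) = 0.0007246+0.000j S between n3,n2
  I1: injects 0.149 A into n2 (from n0)
  I2: injects 0.0538 A into n0 (from n3)
  Y(L1) = 0.000-0.8221j S between n2,n0
  Y(R4) = 0.02985+0.000j S between n5,n4
  Y(R5) = 0.1044+0.000j S between n1,n4
  Y(R6) = 0.09346+0.000j S between n4,n5
  Y(R7) = 0.04854+0.000j S between n1,n2
  Y(R8) = 0.0001361+0.000j S between n4,n1
  Y(R9) = 0.09009+0.000j S between n5,n3
  Y(C1) = 0.000+0.03350j S between n2,n3
  Y(R10) = 0.1531+0.000j S between n4,n5
  Y(R11) = 0.03205+0.000j S between n2,n3
  I3: injects 0.00119 A into n2 (from n4)
Assemble and solve the 5×5 MNA system:
  V(n1)=-0.3774+0.3011j  V(n2)=0.003027+0.1196j  V(n3)=-0.6677+0.4604j  V(n4)=-0.4269+0.3257j  V(n5)=-0.4413+0.3350j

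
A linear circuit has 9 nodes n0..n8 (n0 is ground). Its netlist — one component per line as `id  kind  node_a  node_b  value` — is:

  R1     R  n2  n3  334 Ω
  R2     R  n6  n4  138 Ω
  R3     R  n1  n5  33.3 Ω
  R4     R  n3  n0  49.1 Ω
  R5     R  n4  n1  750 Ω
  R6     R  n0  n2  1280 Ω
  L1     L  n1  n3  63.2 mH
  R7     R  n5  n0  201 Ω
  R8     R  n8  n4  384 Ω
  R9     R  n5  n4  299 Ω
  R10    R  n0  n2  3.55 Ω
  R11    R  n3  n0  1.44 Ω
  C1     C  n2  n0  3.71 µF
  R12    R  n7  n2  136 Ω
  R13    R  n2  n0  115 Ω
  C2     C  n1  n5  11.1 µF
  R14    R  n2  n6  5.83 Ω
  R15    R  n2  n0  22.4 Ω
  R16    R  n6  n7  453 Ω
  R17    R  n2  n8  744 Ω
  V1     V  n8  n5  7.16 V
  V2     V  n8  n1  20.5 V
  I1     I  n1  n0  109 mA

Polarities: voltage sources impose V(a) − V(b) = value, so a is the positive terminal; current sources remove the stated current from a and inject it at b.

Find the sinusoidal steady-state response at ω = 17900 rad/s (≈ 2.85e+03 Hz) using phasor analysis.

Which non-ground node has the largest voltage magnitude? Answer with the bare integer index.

Apply KCL at each of the 8 non-ground nodes and solve the resulting linear system.
Node n1: branches {R3, R5, L1, C2, V2, I1} → V_1 = -25.26-2.263j
Node n2: branches {R1, R6, R10, C1, R12, R13, R14, R15, R17} → V_2 = -0.1417-0.004624j
Node n3: branches {R1, R4, L1, R11} → V_3 = -0.003415+0.03108j
Node n4: branches {R2, R5, R8, R9} → V_4 = -6.105-1.159j
Node n5: branches {R3, R7, R9, C2, V1} → V_5 = -11.92-2.263j
Node n6: branches {R2, R14, R16} → V_6 = -0.3811-0.05099j
Node n7: branches {R12, R16} → V_7 = -0.1969-0.01533j
Node n8: branches {R8, R17, V1, V2} → V_8 = -4.758-2.263j
Source currents: i(V1)=0.3219+2.636j, i(V2)=-0.3192-2.630j

1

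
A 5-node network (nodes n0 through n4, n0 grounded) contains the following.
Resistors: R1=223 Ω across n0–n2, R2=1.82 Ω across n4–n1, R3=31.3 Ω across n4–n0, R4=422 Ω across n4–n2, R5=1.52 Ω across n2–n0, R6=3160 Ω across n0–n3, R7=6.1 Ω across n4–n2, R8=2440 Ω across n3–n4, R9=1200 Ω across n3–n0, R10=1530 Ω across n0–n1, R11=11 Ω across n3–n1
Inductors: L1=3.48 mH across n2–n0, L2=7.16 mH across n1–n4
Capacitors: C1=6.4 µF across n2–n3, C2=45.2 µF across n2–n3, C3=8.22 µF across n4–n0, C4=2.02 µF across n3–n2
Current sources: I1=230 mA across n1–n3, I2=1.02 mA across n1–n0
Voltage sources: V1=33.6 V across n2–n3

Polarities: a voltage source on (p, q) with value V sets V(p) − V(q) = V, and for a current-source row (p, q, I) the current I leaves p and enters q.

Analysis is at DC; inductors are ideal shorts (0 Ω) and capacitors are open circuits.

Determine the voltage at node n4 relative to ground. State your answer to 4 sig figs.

-11.37 V

Apply KCL at each of the 4 non-ground nodes and solve the resulting linear system.
Node n1: branches {R2, I1, R10, I2, R11, L2} → V_1 = -11.37
Node n2: branches {R1, L1, R4, C1, C2, R5, R7, C4, V1} → V_2 = 0.000
Node n3: branches {C1, C2, R6, I1, R8, C4, R9, R11, V1} → V_3 = -33.60
Node n4: branches {R2, R3, R4, C3, R7, R8, L2} → V_4 = -11.37
Source currents: i(L1)=0.4082, i(L2)=-2.245, i(V1)=-2.299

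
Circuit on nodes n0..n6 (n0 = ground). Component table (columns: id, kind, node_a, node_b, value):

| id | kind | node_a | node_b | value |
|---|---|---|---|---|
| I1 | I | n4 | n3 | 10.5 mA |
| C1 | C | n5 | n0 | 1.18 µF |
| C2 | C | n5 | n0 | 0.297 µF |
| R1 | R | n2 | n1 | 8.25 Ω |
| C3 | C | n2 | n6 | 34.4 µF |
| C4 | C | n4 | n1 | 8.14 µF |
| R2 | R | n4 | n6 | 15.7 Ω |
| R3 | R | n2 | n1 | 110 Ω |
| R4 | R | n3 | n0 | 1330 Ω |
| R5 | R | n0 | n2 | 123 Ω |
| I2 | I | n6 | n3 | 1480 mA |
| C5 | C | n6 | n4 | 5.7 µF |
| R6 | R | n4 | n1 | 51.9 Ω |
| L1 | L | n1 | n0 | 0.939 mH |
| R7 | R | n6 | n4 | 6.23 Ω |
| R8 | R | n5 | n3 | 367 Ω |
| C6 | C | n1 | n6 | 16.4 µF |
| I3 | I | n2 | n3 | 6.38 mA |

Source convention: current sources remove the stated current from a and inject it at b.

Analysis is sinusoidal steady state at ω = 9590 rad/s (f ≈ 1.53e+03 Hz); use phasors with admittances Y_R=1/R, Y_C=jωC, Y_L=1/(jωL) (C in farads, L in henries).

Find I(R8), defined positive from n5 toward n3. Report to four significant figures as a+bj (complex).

-1.171-0.04872j A

Apply KCL at each of the 6 non-ground nodes and solve the resulting linear system.
Node n1: branches {R1, C4, R3, R6, L1, C6} → V_1 = -0.7336-13.19j
Node n2: branches {R1, C3, R3, R5, I3} → V_2 = -3.937-10.02j
Node n3: branches {I1, R4, I2, R8, I3} → V_3 = 433.2-64.80j
Node n4: branches {I1, C4, R2, C5, R6, R7} → V_4 = -1.569-9.073j
Node n5: branches {C1, C2, R8} → V_5 = 3.440-82.68j
Node n6: branches {C3, R2, I2, C5, R7, C6} → V_6 = -2.932-8.678j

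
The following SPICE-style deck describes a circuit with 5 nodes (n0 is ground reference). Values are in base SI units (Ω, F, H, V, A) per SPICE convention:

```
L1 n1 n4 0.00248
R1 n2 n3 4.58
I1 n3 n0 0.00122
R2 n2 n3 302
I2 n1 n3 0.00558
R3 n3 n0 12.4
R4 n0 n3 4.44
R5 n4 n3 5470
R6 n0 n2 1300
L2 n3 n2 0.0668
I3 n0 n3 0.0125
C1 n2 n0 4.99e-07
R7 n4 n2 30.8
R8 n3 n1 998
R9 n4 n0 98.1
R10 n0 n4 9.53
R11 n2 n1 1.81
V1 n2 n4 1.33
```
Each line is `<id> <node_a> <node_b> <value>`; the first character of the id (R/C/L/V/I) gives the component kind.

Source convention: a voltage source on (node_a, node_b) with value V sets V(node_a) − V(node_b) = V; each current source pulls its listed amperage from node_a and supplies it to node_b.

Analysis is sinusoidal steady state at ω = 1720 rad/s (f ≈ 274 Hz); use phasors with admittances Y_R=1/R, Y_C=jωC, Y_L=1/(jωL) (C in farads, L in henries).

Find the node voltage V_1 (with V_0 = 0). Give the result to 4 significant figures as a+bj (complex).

Apply KCL at each of the 4 non-ground nodes and solve the resulting linear system.
Node n1: branches {L1, I2, R8, R11} → V_1 = 0.4213+0.4773j
Node n2: branches {R1, R2, R6, L2, C1, R7, R11, V1} → V_2 = 0.6326+0.003547j
Node n3: branches {R1, I1, R2, I2, R3, R4, R5, L2, I3, R8} → V_3 = 0.2978-0.003119j
Node n4: branches {L1, R5, R7, R9, R10, V1} → V_4 = -0.6974+0.003547j
Source currents: i(V1)=-0.2347+0.2627j

0.4213+0.4773j V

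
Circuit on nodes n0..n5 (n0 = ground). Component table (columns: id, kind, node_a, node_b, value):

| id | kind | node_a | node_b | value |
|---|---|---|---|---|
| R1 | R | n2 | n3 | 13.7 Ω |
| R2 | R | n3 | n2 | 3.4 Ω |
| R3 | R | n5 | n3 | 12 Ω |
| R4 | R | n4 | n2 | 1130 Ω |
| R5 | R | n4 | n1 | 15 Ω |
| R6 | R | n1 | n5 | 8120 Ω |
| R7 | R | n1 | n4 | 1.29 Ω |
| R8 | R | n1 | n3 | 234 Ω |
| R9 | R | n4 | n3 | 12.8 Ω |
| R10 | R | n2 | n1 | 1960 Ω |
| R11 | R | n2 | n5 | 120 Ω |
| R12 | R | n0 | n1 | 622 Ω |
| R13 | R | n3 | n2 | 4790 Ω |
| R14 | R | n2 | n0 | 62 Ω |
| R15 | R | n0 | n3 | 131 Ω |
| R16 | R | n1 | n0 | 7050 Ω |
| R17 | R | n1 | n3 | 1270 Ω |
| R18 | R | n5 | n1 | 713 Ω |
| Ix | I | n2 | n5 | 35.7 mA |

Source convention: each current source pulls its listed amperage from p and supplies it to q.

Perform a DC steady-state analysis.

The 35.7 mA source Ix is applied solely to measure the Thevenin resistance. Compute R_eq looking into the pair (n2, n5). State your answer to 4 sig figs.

R_eq = 12.90 Ω

Apply KCL at each of the 5 non-ground nodes and solve the resulting linear system.
Node n1: branches {R5, R6, R7, R8, R10, R12, R16, R17, R18} → V_1 = 0.05797
Node n2: branches {R1, R2, R4, R10, R11, R13, R14, Ix} → V_2 = -0.03158
Node n3: branches {R1, R2, R3, R8, R9, R13, R15, R17} → V_3 = 0.05344
Node n4: branches {R4, R5, R7, R9} → V_4 = 0.05750
Node n5: branches {R3, R6, R11, R18, Ix} → V_5 = 0.4290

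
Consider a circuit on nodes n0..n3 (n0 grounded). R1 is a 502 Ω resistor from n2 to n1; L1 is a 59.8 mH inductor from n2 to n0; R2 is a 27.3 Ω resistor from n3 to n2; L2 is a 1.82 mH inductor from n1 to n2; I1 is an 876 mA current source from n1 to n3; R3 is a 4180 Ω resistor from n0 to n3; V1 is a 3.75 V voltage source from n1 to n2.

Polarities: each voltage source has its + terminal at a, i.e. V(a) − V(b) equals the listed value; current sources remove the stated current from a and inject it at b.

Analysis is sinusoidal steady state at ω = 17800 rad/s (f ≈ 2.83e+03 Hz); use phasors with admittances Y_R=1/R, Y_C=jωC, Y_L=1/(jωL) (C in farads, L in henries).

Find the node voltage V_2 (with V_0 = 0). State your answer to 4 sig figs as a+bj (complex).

-1.439-5.686j V

Apply KCL at each of the 3 non-ground nodes and solve the resulting linear system.
Node n1: branches {R1, L2, I1, V1} → V_1 = 2.311-5.686j
Node n2: branches {R1, L1, R2, L2, V1} → V_2 = -1.439-5.686j
Node n3: branches {R2, I1, R3} → V_3 = 22.33-5.650j
Source currents: i(V1)=-0.8835+0.1158j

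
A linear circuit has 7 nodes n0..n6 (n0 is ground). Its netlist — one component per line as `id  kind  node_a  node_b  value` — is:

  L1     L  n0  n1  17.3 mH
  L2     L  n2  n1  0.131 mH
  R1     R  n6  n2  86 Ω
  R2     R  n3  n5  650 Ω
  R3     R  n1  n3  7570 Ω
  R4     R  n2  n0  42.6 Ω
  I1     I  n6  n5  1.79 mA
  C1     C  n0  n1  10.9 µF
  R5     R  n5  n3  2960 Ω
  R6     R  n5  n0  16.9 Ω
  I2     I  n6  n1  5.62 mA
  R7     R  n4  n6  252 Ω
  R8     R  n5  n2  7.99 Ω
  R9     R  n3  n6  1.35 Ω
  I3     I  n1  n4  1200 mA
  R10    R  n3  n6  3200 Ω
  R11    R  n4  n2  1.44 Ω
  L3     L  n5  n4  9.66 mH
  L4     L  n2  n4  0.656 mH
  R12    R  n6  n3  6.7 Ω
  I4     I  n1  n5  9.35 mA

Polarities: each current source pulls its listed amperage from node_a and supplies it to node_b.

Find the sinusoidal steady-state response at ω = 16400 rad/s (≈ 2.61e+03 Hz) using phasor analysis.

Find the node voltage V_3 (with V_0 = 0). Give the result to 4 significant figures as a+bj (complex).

MNA unknowns: 6 node voltages V₁..V_6
L1: Y=0.000-0.003525j on G[0,1]
L2: Y=0.000-0.4655j on G[2,1]
R1: Y=0.01163+0.000j on G[6,2]
R2: Y=0.001538+0.000j on G[3,5]
R3: Y=0.0001321+0.000j on G[1,3]
R4: Y=0.02347+0.000j on G[2,0]
I1: z[6]−=0.00179, z[5]+=0.00179
C1: Y=0.000+0.1788j on G[0,1]
R5: Y=0.0003378+0.000j on G[5,3]
R6: Y=0.05917+0.000j on G[5,0]
I2: z[6]−=0.00562, z[1]+=0.00562
R7: Y=0.003968+0.000j on G[4,6]
R8: Y=0.1252+0.000j on G[5,2]
R9: Y=0.7407+0.000j on G[3,6]
I3: z[1]−=1.2, z[4]+=1.2
R10: Y=0.0003125+0.000j on G[3,6]
R11: Y=0.6944+0.000j on G[4,2]
L3: Y=0.000-0.006312j on G[5,4]
L4: Y=0.000-0.09295j on G[2,4]
R12: Y=0.1493+0.000j on G[6,3]
I4: z[1]−=0.00935, z[5]+=0.00935
solve → V1=-0.8875-0.1689j, V2=-0.5526+2.481j, V3=-0.5686+2.423j, V4=1.124+2.716j, V5=-0.2810+1.644j, V6=-0.5691+2.425j

-0.5686+2.423j V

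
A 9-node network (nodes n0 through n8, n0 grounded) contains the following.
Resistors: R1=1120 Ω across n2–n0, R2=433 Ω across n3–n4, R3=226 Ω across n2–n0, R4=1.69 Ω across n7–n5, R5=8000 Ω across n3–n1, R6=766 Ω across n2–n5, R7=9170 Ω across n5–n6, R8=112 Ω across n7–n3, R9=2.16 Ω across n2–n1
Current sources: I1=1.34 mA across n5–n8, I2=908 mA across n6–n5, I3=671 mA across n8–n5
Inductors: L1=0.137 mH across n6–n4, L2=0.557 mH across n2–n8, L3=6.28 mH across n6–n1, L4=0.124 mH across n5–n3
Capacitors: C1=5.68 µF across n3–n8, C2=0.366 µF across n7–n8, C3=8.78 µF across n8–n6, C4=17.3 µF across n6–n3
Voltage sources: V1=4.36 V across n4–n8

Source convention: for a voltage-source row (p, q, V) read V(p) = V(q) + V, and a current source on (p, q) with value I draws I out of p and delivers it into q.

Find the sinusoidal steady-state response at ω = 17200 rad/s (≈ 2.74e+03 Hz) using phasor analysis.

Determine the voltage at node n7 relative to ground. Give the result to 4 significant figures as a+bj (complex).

6.115+0.04499j V

Element admittances at ω=17200 rad/s:
  Y(R1) = 0.0008929+0.000j S between n2,n0
  Y(R2) = 0.002309+0.000j S between n3,n4
  Y(R3) = 0.004425+0.000j S between n2,n0
  I1: injects 0.00134 A into n8 (from n5)
  Y(L1) = 0.000-0.4244j S between n6,n4
  Y(C1) = 0.000+0.09770j S between n3,n8
  Y(R4) = 0.5917+0.000j S between n7,n5
  Y(C2) = 0.000+0.006295j S between n7,n8
  Y(C3) = 0.000+0.1510j S between n8,n6
  I2: injects 0.908 A into n5 (from n6)
  Y(R5) = 0.0001250+0.000j S between n3,n1
  Y(R6) = 0.001305+0.000j S between n2,n5
  Y(R7) = 0.0001091+0.000j S between n5,n6
  Y(R8) = 0.008929+0.000j S between n7,n3
  Y(C4) = 0.000+0.2976j S between n6,n3
  Y(R9) = 0.4630+0.000j S between n2,n1
  Y(L2) = 0.000-0.1044j S between n2,n8
  Y(L3) = 0.000-0.009258j S between n6,n1
  I3: injects 0.671 A into n5 (from n8)
  Y(L4) = 0.000-0.4689j S between n5,n3
  V1: constraint V(n4)−V(n8) = 4.36
Assemble and solve the 9×9 MNA system:
  V(n1)=0.02687-0.1659j  V(n2)=0.000+0.000j  V(n3)=5.961-3.182j  V(n4)=3.626-0.1957j  V(n5)=6.115+0.1665j  V(n6)=8.280+1.098j  V(n7)=6.115+0.04499j  V(n8)=-0.7335-0.1957j
  i(V1)=0.5543-1.982j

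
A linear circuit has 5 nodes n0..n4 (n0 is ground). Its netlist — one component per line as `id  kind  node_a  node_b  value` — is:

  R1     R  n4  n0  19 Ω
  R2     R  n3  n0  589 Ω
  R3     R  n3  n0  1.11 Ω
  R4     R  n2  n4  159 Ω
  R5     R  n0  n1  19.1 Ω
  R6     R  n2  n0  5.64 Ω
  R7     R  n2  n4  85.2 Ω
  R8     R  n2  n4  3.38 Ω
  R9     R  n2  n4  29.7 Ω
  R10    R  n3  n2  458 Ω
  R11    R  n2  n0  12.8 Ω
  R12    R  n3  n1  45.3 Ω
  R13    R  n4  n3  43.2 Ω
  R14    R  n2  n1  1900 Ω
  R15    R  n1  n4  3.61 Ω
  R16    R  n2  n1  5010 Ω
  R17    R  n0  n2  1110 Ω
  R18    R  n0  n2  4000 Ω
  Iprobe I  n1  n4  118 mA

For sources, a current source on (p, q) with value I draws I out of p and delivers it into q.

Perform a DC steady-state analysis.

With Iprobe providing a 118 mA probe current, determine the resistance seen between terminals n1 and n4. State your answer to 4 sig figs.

Apply KCL at each of the 4 non-ground nodes and solve the resulting linear system.
Node n1: branches {R5, R12, R14, R15, R16, Iprobe} → V_1 = -0.2660
Node n2: branches {R4, R6, R7, R8, R9, R10, R11, R14, R16, R17, R18} → V_2 = 0.05004
Node n3: branches {R2, R3, R10, R12, R13} → V_3 = -0.003923
Node n4: branches {R1, R4, R7, R8, R9, R13, R15, Iprobe} → V_4 = 0.08797

R_eq = 3.000 Ω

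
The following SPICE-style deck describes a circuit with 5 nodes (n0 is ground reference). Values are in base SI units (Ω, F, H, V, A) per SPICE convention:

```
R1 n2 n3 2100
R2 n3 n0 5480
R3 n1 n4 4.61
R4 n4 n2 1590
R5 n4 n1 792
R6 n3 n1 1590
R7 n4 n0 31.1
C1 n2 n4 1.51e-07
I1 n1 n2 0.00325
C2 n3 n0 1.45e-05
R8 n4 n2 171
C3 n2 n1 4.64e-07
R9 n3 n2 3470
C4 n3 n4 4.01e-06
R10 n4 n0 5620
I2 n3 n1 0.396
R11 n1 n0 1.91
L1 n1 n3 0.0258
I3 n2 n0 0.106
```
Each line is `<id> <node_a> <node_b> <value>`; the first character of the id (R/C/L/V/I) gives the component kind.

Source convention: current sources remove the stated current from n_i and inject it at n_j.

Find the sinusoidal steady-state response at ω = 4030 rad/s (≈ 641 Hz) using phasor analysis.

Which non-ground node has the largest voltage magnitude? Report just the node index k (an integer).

2

Apply KCL at each of the 4 non-ground nodes and solve the resulting linear system.
Node n1: branches {R3, R5, R6, I1, C3, I2, R11, L1} → V_1 = 0.5137+0.01683j
Node n2: branches {R1, R4, C1, I1, R8, C3, R9, I3} → V_2 = -12.69+5.221j
Node n3: branches {R1, R2, R6, C2, R9, C4, I2, L1} → V_3 = -0.2364+6.260j
Node n4: branches {R3, R4, R5, R7, C1, R8, C4, R10} → V_4 = -0.2820+0.1194j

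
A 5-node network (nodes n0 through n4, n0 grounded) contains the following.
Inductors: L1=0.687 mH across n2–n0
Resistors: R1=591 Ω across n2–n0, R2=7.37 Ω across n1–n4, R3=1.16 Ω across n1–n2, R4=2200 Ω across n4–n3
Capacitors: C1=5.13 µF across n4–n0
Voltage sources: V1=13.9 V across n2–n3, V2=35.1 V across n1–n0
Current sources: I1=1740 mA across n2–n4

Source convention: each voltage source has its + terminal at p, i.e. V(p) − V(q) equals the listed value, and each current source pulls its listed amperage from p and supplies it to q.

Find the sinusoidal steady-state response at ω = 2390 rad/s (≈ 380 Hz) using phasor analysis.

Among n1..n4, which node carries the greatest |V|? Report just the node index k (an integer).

4

Apply KCL at each of the 4 non-ground nodes and solve the resulting linear system.
Node n1: branches {R2, R3, V2} → V_1 = 35.10+0.000j
Node n2: branches {L1, R1, R3, V1, I1} → V_2 = 22.07+15.55j
Node n3: branches {R4, V1} → V_3 = 8.172+15.55j
Node n4: branches {R2, C1, R4, I1} → V_4 = 47.41-4.218j
Source currents: i(V1)=-0.01784+0.008986j, i(V2)=-9.561+12.83j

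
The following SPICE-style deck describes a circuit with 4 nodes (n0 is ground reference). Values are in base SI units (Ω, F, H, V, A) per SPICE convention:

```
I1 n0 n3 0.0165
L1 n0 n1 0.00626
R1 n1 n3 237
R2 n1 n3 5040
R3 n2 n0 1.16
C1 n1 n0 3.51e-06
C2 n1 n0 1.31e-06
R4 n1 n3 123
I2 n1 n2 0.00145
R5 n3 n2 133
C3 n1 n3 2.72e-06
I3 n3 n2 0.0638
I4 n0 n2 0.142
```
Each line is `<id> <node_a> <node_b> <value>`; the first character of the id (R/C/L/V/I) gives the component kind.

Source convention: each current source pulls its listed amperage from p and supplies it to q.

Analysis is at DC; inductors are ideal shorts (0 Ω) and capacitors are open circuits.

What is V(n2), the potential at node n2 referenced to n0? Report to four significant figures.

MNA unknowns: 3 node voltages V₁..V_3 plus 1 source current (L1)
I1: z[0]−=0.0165, z[3]+=0.0165
L1: row V0−V1=0, i_L1 at 0,1
R1: Y=0.004219 on G[1,3]
R2: Y=0.0001984 on G[1,3]
R3: Y=0.8621 on G[2,0]
C1: Y=0.000 on G[1,0]
C2: Y=0.000 on G[1,0]
R4: Y=0.008130 on G[1,3]
I2: z[1]−=0.00145, z[2]+=0.00145
R5: Y=0.007519 on G[3,2]
C3: Y=0.000 on G[1,3]
I3: z[3]−=0.0638, z[2]+=0.0638
I4: z[0]−=0.142, z[2]+=0.142
solve → V1=0.000, V2=0.2187, V3=-2.275
aux → i_L1=0.03000

0.2187 V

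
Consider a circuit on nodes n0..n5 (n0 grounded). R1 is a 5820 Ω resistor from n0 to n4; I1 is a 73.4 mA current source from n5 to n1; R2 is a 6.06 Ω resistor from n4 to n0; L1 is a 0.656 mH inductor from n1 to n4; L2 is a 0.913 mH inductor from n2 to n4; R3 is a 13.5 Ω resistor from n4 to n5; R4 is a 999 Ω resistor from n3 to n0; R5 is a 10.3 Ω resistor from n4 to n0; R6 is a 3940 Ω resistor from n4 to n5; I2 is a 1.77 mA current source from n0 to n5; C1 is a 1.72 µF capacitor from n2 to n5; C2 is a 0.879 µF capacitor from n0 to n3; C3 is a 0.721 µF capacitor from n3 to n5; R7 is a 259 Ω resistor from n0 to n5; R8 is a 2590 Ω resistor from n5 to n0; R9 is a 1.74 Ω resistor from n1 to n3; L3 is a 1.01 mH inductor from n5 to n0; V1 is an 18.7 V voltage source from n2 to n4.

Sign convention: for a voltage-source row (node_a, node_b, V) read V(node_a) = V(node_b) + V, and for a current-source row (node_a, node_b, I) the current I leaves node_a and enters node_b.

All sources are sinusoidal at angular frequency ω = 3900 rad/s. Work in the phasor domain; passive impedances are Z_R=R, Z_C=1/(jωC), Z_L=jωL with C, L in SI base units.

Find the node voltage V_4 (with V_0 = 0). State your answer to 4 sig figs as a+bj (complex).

0.1140-0.4122j V

Apply KCL at each of the 5 non-ground nodes and solve the resulting linear system.
Node n1: branches {I1, L1, R9} → V_1 = 0.1183-0.2276j
Node n2: branches {L2, C1, V1} → V_2 = 18.81-0.4122j
Node n3: branches {R4, C2, C3, R9} → V_3 = 0.1161-0.2305j
Node n4: branches {R1, R2, L1, L2, R3, R5, R6, V1} → V_4 = 0.1140-0.4122j
Node n5: branches {I1, R3, R6, I2, C1, C3, R7, R8, L3} → V_5 = -0.4269-0.1072j
Source currents: i(V1)=-0.002046+5.123j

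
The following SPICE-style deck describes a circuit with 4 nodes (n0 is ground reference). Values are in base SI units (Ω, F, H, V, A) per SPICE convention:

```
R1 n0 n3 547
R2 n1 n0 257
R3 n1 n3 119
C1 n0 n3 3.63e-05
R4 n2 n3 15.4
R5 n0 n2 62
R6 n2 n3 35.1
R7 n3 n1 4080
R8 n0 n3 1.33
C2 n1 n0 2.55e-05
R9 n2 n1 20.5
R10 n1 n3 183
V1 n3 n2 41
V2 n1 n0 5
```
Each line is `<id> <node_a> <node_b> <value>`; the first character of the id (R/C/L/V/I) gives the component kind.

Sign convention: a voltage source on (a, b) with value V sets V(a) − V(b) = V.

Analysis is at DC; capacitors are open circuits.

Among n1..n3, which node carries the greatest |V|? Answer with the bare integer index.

Apply KCL at each of the 3 non-ground nodes and solve the resulting linear system.
Node n1: branches {R2, R3, R7, C2, R9, R10, V2} → V_1 = 5.000
Node n2: branches {R4, R5, R6, R9, V1} → V_2 = -37.43
Node n3: branches {R1, R3, C1, R4, R6, R7, R8, R10, V1} → V_3 = 3.573
Source currents: i(V1)=-6.504, i(V2)=-2.109

2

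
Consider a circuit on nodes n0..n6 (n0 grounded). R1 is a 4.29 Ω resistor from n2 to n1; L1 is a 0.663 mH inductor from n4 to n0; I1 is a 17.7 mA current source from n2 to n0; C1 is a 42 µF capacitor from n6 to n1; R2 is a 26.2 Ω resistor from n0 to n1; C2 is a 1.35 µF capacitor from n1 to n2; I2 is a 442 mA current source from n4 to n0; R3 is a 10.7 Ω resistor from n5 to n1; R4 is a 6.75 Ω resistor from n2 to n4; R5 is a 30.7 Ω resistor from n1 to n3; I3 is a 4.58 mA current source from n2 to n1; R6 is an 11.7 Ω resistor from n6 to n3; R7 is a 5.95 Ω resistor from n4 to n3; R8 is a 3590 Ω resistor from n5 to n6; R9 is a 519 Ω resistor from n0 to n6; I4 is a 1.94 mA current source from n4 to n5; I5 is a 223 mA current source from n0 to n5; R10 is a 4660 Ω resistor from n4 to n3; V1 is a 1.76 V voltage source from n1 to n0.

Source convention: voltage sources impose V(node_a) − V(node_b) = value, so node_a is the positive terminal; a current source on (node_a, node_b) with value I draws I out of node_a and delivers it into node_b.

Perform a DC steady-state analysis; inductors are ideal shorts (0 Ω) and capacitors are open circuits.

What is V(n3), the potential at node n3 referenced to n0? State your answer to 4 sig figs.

0.2880 V

MNA unknowns: 6 node voltages V₁..V_6 plus 2 source currents (L1, V1)
R1: Y=0.2331 on G[2,1]
L1: row V4−V0=0, i_L1 at 4,0
I1: z[2]−=0.0177, z[0]+=0.0177
C1: Y=0.000 on G[6,1]
R2: Y=0.03817 on G[0,1]
C2: Y=0.000 on G[1,2]
I2: z[4]−=0.442, z[0]+=0.442
R3: Y=0.09346 on G[5,1]
R4: Y=0.1481 on G[2,4]
R5: Y=0.03257 on G[1,3]
I3: z[2]−=0.00458, z[1]+=0.00458
R6: Y=0.08547 on G[6,3]
R7: Y=0.1681 on G[4,3]
R8: Y=0.0002786 on G[5,6]
R9: Y=0.001927 on G[0,6]
I4: z[4]−=0.00194, z[5]+=0.00194
I5: z[0]−=0.223, z[5]+=0.223
R10: Y=0.0002146 on G[4,3]
V1: row V1−V0=1.76, i_V1 at 1,0
solve → V1=1.760, V2=1.018, V3=0.2880, V4=0.000, V5=4.155, V6=0.2939
aux → i_L1=-0.2447, i_V1=-0.05972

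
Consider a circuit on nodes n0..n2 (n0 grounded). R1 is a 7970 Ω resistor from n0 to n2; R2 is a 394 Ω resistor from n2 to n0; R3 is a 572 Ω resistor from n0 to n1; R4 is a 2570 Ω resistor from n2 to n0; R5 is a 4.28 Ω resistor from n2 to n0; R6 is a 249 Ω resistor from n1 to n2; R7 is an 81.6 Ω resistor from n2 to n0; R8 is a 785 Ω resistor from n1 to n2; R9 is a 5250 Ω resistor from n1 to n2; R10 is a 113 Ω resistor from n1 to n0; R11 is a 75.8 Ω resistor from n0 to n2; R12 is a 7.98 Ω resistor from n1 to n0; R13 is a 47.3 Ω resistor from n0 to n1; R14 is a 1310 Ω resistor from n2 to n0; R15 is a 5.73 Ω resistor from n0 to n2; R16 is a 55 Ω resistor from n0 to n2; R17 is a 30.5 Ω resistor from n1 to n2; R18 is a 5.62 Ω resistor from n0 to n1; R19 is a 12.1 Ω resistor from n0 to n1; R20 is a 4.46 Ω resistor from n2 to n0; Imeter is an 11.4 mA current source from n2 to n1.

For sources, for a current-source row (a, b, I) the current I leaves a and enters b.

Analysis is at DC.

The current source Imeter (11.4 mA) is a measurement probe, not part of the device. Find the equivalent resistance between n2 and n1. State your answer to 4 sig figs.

MNA unknowns: 2 node voltages V₁..V_2
R1: Y=0.0001255 on G[0,2]
R2: Y=0.002538 on G[2,0]
R3: Y=0.001748 on G[0,1]
R4: Y=0.0003891 on G[2,0]
R5: Y=0.2336 on G[2,0]
R6: Y=0.004016 on G[1,2]
R7: Y=0.01225 on G[2,0]
R8: Y=0.001274 on G[1,2]
R9: Y=0.0001905 on G[1,2]
R10: Y=0.008850 on G[1,0]
R11: Y=0.01319 on G[0,2]
R12: Y=0.1253 on G[1,0]
R13: Y=0.02114 on G[0,1]
R14: Y=0.0007634 on G[2,0]
R15: Y=0.1745 on G[0,2]
R16: Y=0.01818 on G[0,2]
R17: Y=0.03279 on G[1,2]
R18: Y=0.1779 on G[0,1]
R19: Y=0.08264 on G[0,1]
R20: Y=0.2242 on G[2,0]
Imeter: z[2]−=0.0114, z[1]+=0.0114
solve → V1=0.02378, V2=-0.01461

R_eq = 3.367 Ω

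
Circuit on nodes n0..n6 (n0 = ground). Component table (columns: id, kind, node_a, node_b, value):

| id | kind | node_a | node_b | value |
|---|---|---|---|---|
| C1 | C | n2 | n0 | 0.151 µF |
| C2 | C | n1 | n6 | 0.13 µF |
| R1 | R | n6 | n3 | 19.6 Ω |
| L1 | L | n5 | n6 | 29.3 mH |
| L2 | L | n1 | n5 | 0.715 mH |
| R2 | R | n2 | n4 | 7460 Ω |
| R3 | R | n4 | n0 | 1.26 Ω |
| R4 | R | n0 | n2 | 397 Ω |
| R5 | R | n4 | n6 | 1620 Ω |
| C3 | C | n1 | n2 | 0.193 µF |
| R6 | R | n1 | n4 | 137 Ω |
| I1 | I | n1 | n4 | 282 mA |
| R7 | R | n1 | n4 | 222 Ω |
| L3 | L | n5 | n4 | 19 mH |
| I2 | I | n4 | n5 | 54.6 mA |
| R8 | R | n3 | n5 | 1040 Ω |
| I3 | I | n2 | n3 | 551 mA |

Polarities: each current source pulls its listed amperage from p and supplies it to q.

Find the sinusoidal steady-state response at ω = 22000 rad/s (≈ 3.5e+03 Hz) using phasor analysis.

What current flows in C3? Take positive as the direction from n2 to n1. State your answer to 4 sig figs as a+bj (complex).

MNA unknowns: 6 node voltages V₁..V_6
C1: Y=0.000+0.003322j on G[2,0]
C2: Y=0.000+0.002860j on G[1,6]
R1: Y=0.05102+0.000j on G[6,3]
L1: Y=0.000-0.001551j on G[5,6]
L2: Y=0.000-0.06357j on G[1,5]
R2: Y=0.0001340+0.000j on G[2,4]
R3: Y=0.7937+0.000j on G[4,0]
R4: Y=0.002519+0.000j on G[0,2]
R5: Y=0.0006173+0.000j on G[4,6]
C3: Y=0.000+0.004246j on G[1,2]
R6: Y=0.007299+0.000j on G[1,4]
I1: z[1]−=0.282, z[4]+=0.282
R7: Y=0.004505+0.000j on G[1,4]
L3: Y=0.000-0.002392j on G[5,4]
I2: z[4]−=0.0546, z[5]+=0.0546
R8: Y=0.0009615+0.000j on G[3,5]
I3: z[2]−=0.551, z[3]+=0.551
solve → V1=-5.484+2.115j, V2=-25.84+64.93j, V3=204.5-173.2j, V4=0.3538-0.09791j, V5=1.876+1.626j, V6=197.5-176.5j

-0.2667-0.08643j A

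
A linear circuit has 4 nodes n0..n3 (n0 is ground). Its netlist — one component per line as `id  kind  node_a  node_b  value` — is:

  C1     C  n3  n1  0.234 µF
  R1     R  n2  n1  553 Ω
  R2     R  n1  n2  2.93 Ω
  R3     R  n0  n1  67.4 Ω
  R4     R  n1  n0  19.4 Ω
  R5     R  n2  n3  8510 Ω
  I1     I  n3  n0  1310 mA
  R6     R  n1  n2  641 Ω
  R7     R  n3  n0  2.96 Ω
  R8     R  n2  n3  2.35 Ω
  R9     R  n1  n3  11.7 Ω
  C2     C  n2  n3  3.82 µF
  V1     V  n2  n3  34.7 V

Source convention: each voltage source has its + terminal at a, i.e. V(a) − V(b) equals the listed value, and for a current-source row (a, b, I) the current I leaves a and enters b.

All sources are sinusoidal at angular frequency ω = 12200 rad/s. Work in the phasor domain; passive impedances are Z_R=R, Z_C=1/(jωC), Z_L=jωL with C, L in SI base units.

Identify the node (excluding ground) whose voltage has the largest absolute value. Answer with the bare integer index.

Element admittances at ω=12200 rad/s:
  Y(C1) = 0.000+0.002855j S between n3,n1
  Y(R1) = 0.001808+0.000j S between n2,n1
  Y(R2) = 0.3413+0.000j S between n1,n2
  Y(R3) = 0.01484+0.000j S between n0,n1
  Y(R4) = 0.05155+0.000j S between n1,n0
  Y(R5) = 0.0001175+0.000j S between n2,n3
  I1: injects 1.31 A into n0 (from n3)
  Y(R6) = 0.001560+0.000j S between n1,n2
  Y(R7) = 0.3378+0.000j S between n3,n0
  Y(R8) = 0.4255+0.000j S between n2,n3
  Y(R9) = 0.08547+0.000j S between n1,n3
  Y(C2) = 0.000+0.04660j S between n2,n3
  V1: constraint V(n2)−V(n3) = 34.7
Assemble and solve the 4×4 MNA system:
  V(n1)=17.71-0.1232j  V(n2)=27.34+0.02420j  V(n3)=-7.358+0.02420j
  i(V1)=-18.09-1.668j

2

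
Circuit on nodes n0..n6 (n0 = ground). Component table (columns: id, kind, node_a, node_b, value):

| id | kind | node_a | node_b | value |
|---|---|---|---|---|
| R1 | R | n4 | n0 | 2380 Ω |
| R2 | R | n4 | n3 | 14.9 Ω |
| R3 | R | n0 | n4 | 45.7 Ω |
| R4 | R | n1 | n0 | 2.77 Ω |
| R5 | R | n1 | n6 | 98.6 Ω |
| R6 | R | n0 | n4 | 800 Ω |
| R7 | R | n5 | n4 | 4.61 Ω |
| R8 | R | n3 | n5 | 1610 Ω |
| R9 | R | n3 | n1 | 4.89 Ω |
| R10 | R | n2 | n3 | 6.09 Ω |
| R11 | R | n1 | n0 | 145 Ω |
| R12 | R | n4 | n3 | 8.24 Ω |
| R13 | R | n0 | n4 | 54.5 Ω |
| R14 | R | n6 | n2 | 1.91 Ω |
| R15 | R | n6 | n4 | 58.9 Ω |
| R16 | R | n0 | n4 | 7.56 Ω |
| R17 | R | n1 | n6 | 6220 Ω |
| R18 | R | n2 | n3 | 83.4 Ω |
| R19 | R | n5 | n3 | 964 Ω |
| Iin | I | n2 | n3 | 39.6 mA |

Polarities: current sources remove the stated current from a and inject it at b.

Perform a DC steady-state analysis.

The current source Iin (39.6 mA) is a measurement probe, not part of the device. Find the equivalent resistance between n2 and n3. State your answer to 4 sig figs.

MNA unknowns: 6 node voltages V₁..V_6
R1: Y=0.0004202 on G[4,0]
R2: Y=0.06711 on G[4,3]
R3: Y=0.02188 on G[0,4]
R4: Y=0.3610 on G[1,0]
R5: Y=0.01014 on G[1,6]
R6: Y=0.001250 on G[0,4]
R7: Y=0.2169 on G[5,4]
R8: Y=0.0006211 on G[3,5]
R9: Y=0.2045 on G[3,1]
R10: Y=0.1642 on G[2,3]
R11: Y=0.006897 on G[1,0]
R12: Y=0.1214 on G[4,3]
R13: Y=0.01835 on G[0,4]
R14: Y=0.5236 on G[6,2]
R15: Y=0.01698 on G[6,4]
R16: Y=0.1323 on G[0,4]
R17: Y=0.0001608 on G[1,6]
R18: Y=0.01199 on G[2,3]
R19: Y=0.001037 on G[5,3]
Iin: z[2]−=0.0396, z[3]+=0.0396
solve → V1=0.0009706, V2=-0.1859, V3=0.01167, V4=-0.002050, V5=-0.001946, V6=-0.1767

R_eq = 4.988 Ω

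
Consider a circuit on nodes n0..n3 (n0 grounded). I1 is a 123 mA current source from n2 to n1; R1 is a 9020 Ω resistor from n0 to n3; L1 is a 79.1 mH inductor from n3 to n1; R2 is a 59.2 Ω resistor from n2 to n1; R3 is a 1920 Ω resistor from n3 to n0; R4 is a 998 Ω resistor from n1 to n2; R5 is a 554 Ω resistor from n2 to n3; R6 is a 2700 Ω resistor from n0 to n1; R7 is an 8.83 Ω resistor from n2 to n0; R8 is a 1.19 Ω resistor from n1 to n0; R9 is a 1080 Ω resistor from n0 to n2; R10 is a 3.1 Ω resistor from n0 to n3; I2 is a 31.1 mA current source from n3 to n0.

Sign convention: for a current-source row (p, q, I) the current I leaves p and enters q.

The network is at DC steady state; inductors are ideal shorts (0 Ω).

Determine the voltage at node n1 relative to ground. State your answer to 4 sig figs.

Apply KCL at each of the 3 non-ground nodes and solve the resulting linear system.
Node n1: branches {I1, L1, R2, R4, R6, R8} → V_1 = 0.06251
Node n2: branches {I1, R2, R4, R5, R7, R9} → V_2 = -0.9096
Node n3: branches {R1, L1, R3, R5, R10, I2} → V_3 = 0.06251
Source currents: i(L1)=-0.05306

0.06251 V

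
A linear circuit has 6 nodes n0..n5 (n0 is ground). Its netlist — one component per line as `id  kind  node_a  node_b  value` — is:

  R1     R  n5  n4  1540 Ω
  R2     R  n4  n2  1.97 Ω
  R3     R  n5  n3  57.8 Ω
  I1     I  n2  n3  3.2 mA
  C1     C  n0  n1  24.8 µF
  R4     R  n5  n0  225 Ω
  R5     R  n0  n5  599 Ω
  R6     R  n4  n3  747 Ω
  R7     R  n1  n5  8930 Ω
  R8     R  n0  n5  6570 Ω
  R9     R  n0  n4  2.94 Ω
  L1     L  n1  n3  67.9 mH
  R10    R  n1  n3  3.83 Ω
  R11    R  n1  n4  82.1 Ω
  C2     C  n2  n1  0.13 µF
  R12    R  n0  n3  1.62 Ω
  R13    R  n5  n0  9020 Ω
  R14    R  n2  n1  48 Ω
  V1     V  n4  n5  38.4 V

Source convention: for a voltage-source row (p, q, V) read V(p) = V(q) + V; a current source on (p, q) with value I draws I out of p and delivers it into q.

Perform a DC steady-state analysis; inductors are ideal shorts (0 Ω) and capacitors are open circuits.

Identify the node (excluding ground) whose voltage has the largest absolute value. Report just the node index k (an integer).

5

Apply KCL at each of the 5 non-ground nodes and solve the resulting linear system.
Node n1: branches {C1, R7, L1, R10, R11, C2, R14} → V_1 = -0.8295
Node n2: branches {R2, I1, C2, R14} → V_2 = 2.060
Node n3: branches {R3, I1, R6, L1, R10, R12} → V_3 = -0.8295
Node n4: branches {R1, R2, R6, R9, R11, V1} → V_4 = 2.184
Node n5: branches {R1, R3, R4, R5, R7, R8, R13, V1} → V_5 = -36.22
Source currents: i(L1)=0.09294, i(V1)=-0.8721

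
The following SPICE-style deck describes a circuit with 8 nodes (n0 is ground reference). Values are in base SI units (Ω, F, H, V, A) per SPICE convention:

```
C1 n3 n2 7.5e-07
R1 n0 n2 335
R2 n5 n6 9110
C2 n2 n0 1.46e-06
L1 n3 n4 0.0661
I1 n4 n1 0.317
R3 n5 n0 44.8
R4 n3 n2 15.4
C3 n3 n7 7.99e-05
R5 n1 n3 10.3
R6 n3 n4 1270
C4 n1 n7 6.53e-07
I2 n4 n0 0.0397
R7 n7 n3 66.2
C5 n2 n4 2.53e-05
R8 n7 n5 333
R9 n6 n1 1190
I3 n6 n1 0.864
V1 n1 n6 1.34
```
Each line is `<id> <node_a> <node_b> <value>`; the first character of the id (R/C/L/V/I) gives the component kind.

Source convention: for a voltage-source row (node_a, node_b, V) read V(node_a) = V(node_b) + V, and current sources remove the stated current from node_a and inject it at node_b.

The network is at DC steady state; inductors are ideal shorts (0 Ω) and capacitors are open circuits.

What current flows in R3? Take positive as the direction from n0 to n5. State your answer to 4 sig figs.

MNA unknowns: 7 node voltages V₁..V_7 plus 2 source currents (L1, V1)
C1: Y=0.000 on G[3,2]
R1: Y=0.002985 on G[0,2]
R2: Y=0.0001098 on G[5,6]
C2: Y=0.000 on G[2,0]
L1: row V3−V4=0, i_L1 at 3,4
I1: z[4]−=0.317, z[1]+=0.317
R3: Y=0.02232 on G[5,0]
R4: Y=0.06494 on G[3,2]
C3: Y=0.000 on G[3,7]
R5: Y=0.09709 on G[1,3]
R6: Y=0.0007874 on G[3,4]
C4: Y=0.000 on G[1,7]
I2: z[4]−=0.0397, z[0]+=0.0397
R7: Y=0.01511 on G[7,3]
C5: Y=0.000 on G[2,4]
R8: Y=0.003003 on G[7,5]
R9: Y=0.0008403 on G[6,1]
I3: z[6]−=0.864, z[1]+=0.864
V1: row V1−V6=1.34, i_V1 at 1,6
solve → V1=-4.409, V2=-7.342, V3=-7.679, V4=-7.679, V5=-0.7967, V6=-5.749, V7=-6.538
aux → i_L1=0.3567, i_V1=0.8623

0.01778 A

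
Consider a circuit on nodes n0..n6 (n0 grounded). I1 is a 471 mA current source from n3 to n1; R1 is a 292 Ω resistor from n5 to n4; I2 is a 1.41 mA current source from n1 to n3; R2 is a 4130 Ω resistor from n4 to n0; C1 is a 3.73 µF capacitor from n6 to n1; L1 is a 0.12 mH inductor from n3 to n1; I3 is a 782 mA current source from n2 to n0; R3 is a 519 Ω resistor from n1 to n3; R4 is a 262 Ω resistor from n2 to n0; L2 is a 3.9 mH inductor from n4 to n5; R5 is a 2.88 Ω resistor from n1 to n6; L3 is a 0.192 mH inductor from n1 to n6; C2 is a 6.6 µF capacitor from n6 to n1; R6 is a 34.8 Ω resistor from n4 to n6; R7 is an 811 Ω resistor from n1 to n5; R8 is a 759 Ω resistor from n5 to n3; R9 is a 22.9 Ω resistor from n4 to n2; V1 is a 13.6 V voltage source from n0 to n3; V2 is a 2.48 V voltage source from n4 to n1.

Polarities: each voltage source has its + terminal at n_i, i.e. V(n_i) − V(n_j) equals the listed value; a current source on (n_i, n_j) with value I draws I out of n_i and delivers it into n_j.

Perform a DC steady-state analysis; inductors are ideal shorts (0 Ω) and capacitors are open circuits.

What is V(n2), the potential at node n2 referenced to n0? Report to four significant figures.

Apply KCL at each of the 6 non-ground nodes and solve the resulting linear system.
Node n1: branches {I1, I2, C1, L1, R3, R5, L3, C2, R7, V2} → V_1 = -13.60
Node n2: branches {I3, R4, R9} → V_2 = -26.69
Node n3: branches {I1, I2, L1, R3, R8, V1} → V_3 = -13.60
Node n4: branches {R1, R2, L2, R6, R9, V2} → V_4 = -11.12
Node n5: branches {R1, L2, R7, R8} → V_5 = -11.12
Node n6: branches {C1, R5, L3, C2, R6} → V_6 = -13.60
Source currents: i(L1)=0.2111, i(L2)=0.006325, i(L3)=-0.07126, i(V1)=0.6774, i(V2)=-0.7550

-26.69 V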